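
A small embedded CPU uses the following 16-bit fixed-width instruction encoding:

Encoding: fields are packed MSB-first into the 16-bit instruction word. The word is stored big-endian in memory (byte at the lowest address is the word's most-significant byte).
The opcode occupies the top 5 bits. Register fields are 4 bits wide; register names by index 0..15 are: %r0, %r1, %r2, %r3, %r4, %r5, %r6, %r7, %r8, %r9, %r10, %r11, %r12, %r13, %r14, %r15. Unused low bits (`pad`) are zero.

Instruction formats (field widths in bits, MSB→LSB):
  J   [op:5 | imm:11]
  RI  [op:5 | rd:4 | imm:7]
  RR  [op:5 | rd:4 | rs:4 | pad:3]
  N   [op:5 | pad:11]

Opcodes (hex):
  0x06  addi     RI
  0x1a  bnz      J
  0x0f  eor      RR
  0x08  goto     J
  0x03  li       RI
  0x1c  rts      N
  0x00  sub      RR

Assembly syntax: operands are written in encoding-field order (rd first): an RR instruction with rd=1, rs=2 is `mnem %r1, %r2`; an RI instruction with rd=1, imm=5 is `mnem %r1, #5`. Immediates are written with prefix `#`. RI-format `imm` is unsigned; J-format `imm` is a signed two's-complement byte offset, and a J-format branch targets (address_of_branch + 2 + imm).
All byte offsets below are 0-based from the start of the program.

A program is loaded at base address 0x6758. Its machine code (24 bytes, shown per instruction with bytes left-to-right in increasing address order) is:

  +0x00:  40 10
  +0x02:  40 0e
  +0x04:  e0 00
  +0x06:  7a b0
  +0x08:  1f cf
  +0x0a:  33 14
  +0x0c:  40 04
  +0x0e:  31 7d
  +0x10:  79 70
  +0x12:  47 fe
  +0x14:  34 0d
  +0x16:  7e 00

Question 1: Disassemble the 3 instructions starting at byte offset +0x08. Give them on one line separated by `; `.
+0x08: 1f cf ⇒ word 0x1fcf (big)
  op=0x1fcf>>11=0x3 ⇒ li (RI)
  rd: (w>>7)&0xf=0xf → %r15
  imm: (w>>0)&0x7f=0x4f → #79
+0x0a: 33 14 ⇒ word 0x3314 (big)
  op=0x3314>>11=0x6 ⇒ addi (RI)
  rd: (w>>7)&0xf=0x6 → %r6
  imm: (w>>0)&0x7f=0x14 → #20
+0x0c: 40 04 ⇒ word 0x4004 (big)
  op=0x4004>>11=0x8 ⇒ goto (J)
  imm: (w>>0)&0x7ff=0x4 → #4

li %r15, #79; addi %r6, #20; goto #4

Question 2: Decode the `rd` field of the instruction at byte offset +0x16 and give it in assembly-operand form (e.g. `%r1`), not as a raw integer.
%r12

[16] 7e 00 → 0x7e00
  top 5b → 0xf → eor [RR]
  rd@[10:7]=0xc ⇒ %r12
  rs@[6:3]=0x0 ⇒ %r0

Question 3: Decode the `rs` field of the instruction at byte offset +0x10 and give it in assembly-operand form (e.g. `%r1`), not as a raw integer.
%r14

+0x10: 79 70 ⇒ word 0x7970 (big)
  op=0x7970>>11=0xf ⇒ eor (RR)
  rd: (w>>7)&0xf=0x2 → %r2
  rs: (w>>3)&0xf=0xe → %r14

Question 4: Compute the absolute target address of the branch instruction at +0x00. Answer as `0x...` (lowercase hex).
0x676a

[00] 40 10 → 0x4010
  opcode bits[15:11]=0x8: goto/J
  [10:0] imm=16 = #16
  target = base 0x6758 + off 0x00 + 2 + imm 16 = 0x676a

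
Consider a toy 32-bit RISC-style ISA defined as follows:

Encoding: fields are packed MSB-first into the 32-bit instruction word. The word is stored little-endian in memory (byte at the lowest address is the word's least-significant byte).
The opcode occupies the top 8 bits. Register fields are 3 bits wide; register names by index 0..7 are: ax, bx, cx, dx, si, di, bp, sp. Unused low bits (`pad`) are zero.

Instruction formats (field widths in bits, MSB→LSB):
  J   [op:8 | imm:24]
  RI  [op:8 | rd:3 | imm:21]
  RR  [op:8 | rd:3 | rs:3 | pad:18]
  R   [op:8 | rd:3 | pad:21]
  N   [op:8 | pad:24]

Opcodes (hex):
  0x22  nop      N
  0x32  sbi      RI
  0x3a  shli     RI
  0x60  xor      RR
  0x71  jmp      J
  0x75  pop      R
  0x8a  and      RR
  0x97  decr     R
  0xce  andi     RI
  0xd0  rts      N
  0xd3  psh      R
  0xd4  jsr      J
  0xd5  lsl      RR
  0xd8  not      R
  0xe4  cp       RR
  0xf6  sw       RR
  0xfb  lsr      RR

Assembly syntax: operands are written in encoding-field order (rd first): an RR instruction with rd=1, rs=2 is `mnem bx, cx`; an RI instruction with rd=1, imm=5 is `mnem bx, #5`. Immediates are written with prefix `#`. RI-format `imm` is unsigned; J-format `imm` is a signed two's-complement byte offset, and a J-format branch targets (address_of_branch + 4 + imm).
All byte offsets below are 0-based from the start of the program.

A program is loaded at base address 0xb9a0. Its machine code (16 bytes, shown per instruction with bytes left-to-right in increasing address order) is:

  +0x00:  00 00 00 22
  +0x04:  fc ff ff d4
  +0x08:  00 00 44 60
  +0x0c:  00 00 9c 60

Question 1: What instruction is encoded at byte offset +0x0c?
@+0c  little-endian(00 00 9c 60) = 0x609c0000
  top 8b → 0x60 → xor [RR]
  [23:21] rd=4 = si
  [20:18] rs=7 = sp

xor si, sp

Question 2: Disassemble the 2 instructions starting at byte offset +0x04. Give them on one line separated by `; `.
jsr #-4; xor cx, bx

[04] fc ff ff d4 → 0xd4fffffc
  op=0xd4fffffc>>24=0xd4 ⇒ jsr (J)
  [23:0] imm=16777212 (s24→-4) = #-4
[08] 00 00 44 60 → 0x60440000
  op=0x60440000>>24=0x60 ⇒ xor (RR)
  [23:21] rd=2 = cx
  [20:18] rs=1 = bx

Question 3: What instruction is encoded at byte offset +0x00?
nop

off 0x00: read 00 00 00 22 as little → 0x22000000
  op=0x22000000>>24=0x22 ⇒ nop (N)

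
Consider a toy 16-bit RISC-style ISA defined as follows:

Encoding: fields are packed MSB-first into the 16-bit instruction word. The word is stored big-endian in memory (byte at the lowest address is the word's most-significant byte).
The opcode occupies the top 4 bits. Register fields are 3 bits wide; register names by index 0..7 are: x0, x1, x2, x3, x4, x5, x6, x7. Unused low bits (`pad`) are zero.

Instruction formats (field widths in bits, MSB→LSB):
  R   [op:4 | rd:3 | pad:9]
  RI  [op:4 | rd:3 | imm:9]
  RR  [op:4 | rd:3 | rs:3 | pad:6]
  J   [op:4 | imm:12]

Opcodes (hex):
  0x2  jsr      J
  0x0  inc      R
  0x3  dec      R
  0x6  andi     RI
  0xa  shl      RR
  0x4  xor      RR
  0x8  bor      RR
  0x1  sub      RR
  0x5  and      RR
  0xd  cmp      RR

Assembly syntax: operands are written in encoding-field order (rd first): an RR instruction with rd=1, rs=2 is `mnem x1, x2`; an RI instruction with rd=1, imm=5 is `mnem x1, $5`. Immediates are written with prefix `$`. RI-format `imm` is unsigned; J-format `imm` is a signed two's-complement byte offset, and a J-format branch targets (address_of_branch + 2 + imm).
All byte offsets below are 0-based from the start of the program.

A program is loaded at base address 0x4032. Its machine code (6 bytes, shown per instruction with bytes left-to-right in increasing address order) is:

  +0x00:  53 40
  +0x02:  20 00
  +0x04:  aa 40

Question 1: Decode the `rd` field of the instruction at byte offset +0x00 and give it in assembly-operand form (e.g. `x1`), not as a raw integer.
x1

off 0x00: read 53 40 as big → 0x5340
  top 4b → 0x5 → and [RR]
  rd@[11:9]=0x1 ⇒ x1
  rs@[8:6]=0x5 ⇒ x5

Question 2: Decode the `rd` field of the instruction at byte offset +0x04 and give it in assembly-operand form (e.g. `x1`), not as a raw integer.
@+04  big-endian(aa 40) = 0xaa40
  op=0xaa40>>12=0xa ⇒ shl (RR)
  rd: (w>>9)&0x7=0x5 → x5
  rs: (w>>6)&0x7=0x1 → x1

x5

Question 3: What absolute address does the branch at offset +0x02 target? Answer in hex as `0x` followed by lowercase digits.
+0x02: 20 00 ⇒ word 0x2000 (big)
  opcode bits[15:12]=0x2: jsr/J
  imm@[11:0]=0x0 ⇒ $0
  target = base 0x4032 + off 0x02 + 2 + imm 0 = 0x4036

0x4036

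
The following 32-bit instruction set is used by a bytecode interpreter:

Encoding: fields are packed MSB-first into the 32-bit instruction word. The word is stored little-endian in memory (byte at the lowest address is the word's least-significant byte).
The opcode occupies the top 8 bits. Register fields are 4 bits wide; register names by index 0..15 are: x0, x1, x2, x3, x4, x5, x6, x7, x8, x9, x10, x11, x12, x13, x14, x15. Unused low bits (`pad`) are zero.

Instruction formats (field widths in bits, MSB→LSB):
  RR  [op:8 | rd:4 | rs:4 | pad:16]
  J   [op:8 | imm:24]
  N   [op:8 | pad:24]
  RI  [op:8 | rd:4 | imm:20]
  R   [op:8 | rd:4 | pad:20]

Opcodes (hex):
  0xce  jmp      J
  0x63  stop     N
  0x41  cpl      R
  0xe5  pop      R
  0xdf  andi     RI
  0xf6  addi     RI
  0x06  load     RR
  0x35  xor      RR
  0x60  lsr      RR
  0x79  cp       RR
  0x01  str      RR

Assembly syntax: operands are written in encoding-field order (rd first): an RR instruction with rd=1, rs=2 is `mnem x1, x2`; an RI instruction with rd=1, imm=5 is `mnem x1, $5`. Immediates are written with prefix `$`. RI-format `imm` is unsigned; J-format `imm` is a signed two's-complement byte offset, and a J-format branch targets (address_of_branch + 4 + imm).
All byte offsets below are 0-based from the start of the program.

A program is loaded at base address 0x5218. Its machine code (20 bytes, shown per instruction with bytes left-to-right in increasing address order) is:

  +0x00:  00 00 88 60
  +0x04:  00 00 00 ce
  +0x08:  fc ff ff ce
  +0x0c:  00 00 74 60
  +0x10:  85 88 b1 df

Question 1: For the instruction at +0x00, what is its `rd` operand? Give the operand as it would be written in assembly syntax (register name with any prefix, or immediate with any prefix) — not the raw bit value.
[00] 00 00 88 60 → 0x60880000
  op=0x60880000>>24=0x60 ⇒ lsr (RR)
  rd@[23:20]=0x8 ⇒ x8
  rs@[19:16]=0x8 ⇒ x8

x8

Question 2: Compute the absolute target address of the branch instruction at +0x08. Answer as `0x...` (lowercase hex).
0x5220

[08] fc ff ff ce → 0xcefffffc
  top 8b → 0xce → jmp [J]
  imm: (w>>0)&0xffffff=0xfffffc (s24→-4) → $-4
  target = base 0x5218 + off 0x08 + 4 + imm -4 = 0x5220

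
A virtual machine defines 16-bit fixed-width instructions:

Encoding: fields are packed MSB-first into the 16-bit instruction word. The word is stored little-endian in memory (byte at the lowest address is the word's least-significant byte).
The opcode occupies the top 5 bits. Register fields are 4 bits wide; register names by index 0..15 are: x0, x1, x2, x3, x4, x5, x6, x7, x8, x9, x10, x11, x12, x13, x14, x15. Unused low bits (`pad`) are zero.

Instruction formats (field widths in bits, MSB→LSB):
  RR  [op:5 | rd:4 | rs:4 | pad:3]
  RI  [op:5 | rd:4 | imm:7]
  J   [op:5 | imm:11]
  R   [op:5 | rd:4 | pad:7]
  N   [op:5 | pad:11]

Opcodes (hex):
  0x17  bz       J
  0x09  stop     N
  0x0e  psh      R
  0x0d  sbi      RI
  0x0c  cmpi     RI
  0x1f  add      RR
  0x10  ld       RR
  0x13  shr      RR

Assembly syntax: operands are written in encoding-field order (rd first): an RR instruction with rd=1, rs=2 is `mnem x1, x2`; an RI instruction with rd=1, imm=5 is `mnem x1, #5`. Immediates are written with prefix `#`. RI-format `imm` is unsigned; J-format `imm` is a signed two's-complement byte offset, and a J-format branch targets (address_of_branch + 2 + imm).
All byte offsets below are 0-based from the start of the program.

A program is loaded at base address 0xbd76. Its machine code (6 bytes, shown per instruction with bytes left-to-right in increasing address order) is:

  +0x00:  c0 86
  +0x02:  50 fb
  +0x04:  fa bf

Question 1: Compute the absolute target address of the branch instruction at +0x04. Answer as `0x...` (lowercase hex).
0xbd76

@+04  little-endian(fa bf) = 0xbffa
  top 5b → 0x17 → bz [J]
  imm: (w>>0)&0x7ff=0x7fa (s11→-6) → #-6
  target = base 0xbd76 + off 0x04 + 2 + imm -6 = 0xbd76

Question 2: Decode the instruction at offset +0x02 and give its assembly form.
add x6, x10

+0x02: 50 fb ⇒ word 0xfb50 (little)
  op=0xfb50>>11=0x1f ⇒ add (RR)
  rd: (w>>7)&0xf=0x6 → x6
  rs: (w>>3)&0xf=0xa → x10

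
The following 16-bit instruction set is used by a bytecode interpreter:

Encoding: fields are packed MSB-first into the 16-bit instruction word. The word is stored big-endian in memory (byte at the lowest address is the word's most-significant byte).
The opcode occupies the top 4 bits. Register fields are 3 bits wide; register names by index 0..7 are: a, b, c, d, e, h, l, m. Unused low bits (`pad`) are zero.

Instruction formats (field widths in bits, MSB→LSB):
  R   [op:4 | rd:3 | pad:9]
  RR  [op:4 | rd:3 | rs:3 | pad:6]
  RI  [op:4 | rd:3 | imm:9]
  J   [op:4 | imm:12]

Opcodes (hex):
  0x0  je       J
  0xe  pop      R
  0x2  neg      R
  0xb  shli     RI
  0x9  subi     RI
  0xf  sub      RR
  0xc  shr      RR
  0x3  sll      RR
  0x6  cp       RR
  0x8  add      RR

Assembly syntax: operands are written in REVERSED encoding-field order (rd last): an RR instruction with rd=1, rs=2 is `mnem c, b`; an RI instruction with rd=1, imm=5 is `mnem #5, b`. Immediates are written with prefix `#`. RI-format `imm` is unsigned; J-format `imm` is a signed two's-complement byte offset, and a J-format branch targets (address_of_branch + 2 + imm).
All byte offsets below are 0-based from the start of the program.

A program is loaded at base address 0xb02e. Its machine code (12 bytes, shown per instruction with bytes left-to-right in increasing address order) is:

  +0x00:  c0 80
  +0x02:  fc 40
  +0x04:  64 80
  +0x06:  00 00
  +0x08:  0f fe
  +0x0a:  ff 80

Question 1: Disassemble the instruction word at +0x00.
@+00  big-endian(c0 80) = 0xc080
  top 4b → 0xc → shr [RR]
  rd@[11:9]=0x0 ⇒ a
  rs@[8:6]=0x2 ⇒ c

shr c, a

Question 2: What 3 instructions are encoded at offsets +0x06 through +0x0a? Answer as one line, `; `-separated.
je #0; je #-2; sub l, m

+0x06: 00 00 ⇒ word 0x0000 (big)
  top 4b → 0x0 → je [J]
  imm@[11:0]=0x0 ⇒ #0
+0x08: 0f fe ⇒ word 0x0ffe (big)
  top 4b → 0x0 → je [J]
  imm@[11:0]=0xffe (s12→-2) ⇒ #-2
+0x0a: ff 80 ⇒ word 0xff80 (big)
  top 4b → 0xf → sub [RR]
  rd@[11:9]=0x7 ⇒ m
  rs@[8:6]=0x6 ⇒ l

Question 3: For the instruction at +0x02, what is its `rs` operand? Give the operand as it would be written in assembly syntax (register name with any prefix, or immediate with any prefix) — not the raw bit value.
b

+0x02: fc 40 ⇒ word 0xfc40 (big)
  top 4b → 0xf → sub [RR]
  [11:9] rd=6 = l
  [8:6] rs=1 = b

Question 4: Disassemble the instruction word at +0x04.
off 0x04: read 64 80 as big → 0x6480
  top 4b → 0x6 → cp [RR]
  [11:9] rd=2 = c
  [8:6] rs=2 = c

cp c, c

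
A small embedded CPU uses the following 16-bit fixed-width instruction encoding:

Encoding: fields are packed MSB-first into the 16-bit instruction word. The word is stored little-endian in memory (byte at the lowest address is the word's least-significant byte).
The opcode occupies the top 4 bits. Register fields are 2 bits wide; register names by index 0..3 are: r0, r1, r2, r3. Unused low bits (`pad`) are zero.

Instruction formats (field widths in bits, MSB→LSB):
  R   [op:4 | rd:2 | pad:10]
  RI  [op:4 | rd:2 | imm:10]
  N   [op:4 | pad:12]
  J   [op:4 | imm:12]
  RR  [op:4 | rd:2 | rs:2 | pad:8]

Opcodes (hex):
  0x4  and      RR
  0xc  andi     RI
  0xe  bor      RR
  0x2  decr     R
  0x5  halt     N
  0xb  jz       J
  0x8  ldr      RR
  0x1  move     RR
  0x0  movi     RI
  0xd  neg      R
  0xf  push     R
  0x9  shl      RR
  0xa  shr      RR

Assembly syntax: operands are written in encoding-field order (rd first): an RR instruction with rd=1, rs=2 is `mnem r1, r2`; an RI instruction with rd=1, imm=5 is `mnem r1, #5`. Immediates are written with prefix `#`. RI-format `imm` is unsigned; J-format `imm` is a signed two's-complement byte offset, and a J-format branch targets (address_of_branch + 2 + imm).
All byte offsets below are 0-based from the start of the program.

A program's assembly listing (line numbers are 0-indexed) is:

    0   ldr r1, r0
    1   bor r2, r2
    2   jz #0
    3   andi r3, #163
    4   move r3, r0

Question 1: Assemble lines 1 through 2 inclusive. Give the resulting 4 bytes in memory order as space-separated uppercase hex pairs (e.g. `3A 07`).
00 EA 00 B0

line 1 (bor): pack op=0xe:4|rd=2:2|rs=2:2|pad=0:8 = 0xea00; little→ 00 ea
line 2 (jz): pack op=0xb:4|imm=0:12 = 0xb000; little→ 00 b0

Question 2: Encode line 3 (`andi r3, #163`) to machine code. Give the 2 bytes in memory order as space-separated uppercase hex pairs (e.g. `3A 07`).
A3 CC

line 3 (andi): pack op=0xc:4|rd=3:2|imm=163:10 = 0xcca3; little→ a3 cc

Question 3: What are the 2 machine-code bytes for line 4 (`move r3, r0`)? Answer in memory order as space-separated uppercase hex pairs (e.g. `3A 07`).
4. move fields op=0x1:4|rd=3:2|rs=0:2|pad=0:8 → word 1c00h → 00 1c

00 1C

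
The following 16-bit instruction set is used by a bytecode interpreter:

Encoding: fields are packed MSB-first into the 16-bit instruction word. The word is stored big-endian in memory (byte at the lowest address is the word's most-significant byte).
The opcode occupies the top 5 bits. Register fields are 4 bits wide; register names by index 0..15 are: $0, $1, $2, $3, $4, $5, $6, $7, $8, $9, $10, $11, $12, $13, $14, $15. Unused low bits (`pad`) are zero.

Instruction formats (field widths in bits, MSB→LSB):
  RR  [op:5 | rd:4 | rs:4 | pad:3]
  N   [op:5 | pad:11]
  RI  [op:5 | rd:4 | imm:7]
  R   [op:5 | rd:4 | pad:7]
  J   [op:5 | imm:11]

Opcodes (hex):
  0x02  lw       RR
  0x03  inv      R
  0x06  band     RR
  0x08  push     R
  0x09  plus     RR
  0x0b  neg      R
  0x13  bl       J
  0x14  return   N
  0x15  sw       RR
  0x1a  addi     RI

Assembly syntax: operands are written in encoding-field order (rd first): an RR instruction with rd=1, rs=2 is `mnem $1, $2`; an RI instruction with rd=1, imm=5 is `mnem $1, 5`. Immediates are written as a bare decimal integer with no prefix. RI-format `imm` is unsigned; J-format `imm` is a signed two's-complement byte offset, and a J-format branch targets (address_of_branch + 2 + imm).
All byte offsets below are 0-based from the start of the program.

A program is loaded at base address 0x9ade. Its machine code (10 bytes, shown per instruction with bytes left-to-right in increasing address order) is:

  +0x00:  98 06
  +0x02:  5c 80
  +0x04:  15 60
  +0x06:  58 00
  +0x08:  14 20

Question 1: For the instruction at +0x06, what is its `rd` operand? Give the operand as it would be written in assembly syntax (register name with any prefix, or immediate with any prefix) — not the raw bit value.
@+06  big-endian(58 00) = 0x5800
  op=0x5800>>11=0xb ⇒ neg (R)
  rd@[10:7]=0x0 ⇒ $0

$0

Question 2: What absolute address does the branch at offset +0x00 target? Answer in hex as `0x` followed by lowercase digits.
@+00  big-endian(98 06) = 0x9806
  top 5b → 0x13 → bl [J]
  imm@[10:0]=0x6 ⇒ 6
  target = base 0x9ade + off 0x00 + 2 + imm 6 = 0x9ae6

0x9ae6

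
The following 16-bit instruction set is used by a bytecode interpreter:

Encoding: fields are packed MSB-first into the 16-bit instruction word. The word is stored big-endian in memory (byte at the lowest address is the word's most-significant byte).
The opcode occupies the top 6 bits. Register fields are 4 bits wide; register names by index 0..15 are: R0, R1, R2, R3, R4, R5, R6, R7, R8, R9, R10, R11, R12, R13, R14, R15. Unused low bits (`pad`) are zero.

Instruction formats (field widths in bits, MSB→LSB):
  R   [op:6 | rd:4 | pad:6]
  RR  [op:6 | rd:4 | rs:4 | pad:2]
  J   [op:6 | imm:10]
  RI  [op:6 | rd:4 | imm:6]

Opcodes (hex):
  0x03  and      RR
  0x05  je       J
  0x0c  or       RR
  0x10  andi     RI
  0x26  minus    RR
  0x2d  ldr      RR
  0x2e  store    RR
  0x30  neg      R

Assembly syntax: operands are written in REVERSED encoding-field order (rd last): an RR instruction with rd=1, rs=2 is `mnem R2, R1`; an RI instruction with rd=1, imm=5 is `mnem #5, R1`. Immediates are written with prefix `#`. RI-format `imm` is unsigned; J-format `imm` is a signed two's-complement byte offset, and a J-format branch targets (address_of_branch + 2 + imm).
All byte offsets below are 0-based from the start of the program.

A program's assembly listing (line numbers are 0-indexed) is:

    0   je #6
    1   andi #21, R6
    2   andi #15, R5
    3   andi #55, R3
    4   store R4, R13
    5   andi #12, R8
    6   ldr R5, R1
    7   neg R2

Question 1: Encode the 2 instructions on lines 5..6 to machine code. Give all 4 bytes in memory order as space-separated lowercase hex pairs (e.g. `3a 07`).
42 0c b4 54

5. andi fields op=0x10:6|rd=8:4|imm=12:6 → word 420ch → 42 0c
6. ldr fields op=0x2d:6|rd=1:4|rs=5:4|pad=0:2 → word b454h → b4 54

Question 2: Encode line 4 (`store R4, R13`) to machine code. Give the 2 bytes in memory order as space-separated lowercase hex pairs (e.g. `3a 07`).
bb 50

line 4 (store): pack op=0x2e:6|rd=13:4|rs=4:4|pad=0:2 = 0xbb50; big→ bb 50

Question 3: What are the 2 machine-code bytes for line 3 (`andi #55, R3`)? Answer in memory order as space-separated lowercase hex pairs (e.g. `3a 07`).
40 f7

L3: andi op=0x10:6|rd=3:4|imm=55:6 ⇒ 0x40f7 ⇒ big 40 f7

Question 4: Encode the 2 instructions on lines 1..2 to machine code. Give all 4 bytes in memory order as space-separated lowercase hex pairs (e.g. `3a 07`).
1. andi fields op=0x10:6|rd=6:4|imm=21:6 → word 4195h → 41 95
2. andi fields op=0x10:6|rd=5:4|imm=15:6 → word 414fh → 41 4f

41 95 41 4f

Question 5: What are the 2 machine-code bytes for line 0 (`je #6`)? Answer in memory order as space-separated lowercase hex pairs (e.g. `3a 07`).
L0: je op=0x5:6|imm=6:10 ⇒ 0x1406 ⇒ big 14 06

14 06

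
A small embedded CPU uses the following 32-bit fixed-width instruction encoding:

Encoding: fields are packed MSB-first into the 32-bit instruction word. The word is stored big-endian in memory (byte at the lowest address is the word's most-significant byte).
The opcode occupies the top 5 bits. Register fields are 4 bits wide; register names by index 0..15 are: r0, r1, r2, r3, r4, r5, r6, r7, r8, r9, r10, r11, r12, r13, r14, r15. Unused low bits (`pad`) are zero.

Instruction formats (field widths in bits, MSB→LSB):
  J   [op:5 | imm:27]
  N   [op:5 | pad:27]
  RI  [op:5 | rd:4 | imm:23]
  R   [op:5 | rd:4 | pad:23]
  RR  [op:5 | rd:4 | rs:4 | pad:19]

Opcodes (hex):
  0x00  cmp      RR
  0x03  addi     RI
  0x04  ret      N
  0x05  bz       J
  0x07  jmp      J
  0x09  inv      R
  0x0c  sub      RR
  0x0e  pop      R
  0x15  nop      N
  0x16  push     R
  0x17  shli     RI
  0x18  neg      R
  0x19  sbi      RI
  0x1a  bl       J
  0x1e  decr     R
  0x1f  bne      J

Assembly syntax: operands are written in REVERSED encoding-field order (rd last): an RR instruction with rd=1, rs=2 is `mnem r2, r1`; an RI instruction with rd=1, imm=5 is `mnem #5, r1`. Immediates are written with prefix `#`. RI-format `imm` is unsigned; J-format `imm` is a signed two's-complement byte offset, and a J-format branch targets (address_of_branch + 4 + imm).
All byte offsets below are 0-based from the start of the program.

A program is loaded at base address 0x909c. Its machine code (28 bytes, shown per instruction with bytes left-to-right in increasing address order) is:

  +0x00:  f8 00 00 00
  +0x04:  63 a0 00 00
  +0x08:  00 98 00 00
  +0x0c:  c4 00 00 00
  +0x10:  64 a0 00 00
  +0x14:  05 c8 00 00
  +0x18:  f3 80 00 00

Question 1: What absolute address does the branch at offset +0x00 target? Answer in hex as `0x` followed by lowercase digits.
0x90a0

off 0x00: read f8 00 00 00 as big → 0xf8000000
  opcode bits[31:27]=0x1f: bne/J
  imm@[26:0]=0x0 ⇒ #0
  target = base 0x909c + off 0x00 + 4 + imm 0 = 0x90a0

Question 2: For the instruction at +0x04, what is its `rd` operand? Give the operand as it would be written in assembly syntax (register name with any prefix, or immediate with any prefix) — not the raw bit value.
[04] 63 a0 00 00 → 0x63a00000
  opcode bits[31:27]=0xc: sub/RR
  [26:23] rd=7 = r7
  [22:19] rs=4 = r4

r7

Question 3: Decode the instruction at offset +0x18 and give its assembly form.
off 0x18: read f3 80 00 00 as big → 0xf3800000
  op=0xf3800000>>27=0x1e ⇒ decr (R)
  rd@[26:23]=0x7 ⇒ r7

decr r7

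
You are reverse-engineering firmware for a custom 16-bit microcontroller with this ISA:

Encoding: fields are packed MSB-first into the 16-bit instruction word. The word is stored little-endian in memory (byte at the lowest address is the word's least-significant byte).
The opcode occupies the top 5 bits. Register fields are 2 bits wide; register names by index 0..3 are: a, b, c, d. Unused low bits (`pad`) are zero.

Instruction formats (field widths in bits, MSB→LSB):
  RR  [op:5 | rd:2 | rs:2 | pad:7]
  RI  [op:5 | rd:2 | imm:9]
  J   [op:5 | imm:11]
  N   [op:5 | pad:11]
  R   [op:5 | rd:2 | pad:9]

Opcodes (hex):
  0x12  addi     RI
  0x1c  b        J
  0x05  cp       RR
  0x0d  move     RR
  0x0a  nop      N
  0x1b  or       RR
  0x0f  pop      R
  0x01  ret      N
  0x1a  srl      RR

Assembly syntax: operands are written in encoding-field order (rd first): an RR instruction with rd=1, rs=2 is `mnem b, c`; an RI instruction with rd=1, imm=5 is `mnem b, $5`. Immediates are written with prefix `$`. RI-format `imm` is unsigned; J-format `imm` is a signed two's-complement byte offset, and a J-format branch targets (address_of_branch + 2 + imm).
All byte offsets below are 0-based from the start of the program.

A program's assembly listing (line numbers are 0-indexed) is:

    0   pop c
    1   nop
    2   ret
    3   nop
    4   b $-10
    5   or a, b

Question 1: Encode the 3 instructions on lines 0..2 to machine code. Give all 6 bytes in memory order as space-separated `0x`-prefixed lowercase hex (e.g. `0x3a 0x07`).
0x00 0x7c 0x00 0x50 0x00 0x08

L0: pop op=0xf:5|rd=2:2|pad=0:9 ⇒ 0x7c00 ⇒ little 00 7c
L1: nop op=0xa:5|pad=0:11 ⇒ 0x5000 ⇒ little 00 50
L2: ret op=0x1:5|pad=0:11 ⇒ 0x0800 ⇒ little 00 08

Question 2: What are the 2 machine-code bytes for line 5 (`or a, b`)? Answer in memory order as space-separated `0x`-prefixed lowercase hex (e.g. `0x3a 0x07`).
5. or fields op=0x1b:5|rd=0:2|rs=1:2|pad=0:7 → word d880h → 80 d8

0x80 0xd8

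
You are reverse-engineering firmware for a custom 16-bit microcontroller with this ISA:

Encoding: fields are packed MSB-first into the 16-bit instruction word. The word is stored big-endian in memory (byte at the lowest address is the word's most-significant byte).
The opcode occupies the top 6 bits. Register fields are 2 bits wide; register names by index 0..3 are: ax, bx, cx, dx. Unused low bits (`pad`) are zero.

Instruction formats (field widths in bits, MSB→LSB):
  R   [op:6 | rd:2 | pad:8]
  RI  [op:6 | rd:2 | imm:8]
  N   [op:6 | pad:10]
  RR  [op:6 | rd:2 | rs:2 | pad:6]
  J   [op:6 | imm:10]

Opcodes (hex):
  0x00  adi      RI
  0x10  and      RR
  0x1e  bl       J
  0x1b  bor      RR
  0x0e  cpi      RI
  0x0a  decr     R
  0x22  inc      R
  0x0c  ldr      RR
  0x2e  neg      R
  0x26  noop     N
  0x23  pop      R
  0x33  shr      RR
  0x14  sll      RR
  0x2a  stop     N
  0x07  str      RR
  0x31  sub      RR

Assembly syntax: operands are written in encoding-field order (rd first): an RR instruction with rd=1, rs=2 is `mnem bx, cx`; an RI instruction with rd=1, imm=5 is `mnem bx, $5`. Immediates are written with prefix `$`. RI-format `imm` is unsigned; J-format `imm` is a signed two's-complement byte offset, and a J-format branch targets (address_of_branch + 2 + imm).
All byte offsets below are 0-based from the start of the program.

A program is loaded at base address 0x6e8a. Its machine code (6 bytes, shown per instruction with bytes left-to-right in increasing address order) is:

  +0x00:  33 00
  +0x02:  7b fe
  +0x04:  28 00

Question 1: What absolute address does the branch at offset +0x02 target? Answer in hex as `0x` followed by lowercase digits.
off 0x02: read 7b fe as big → 0x7bfe
  op=0x7bfe>>10=0x1e ⇒ bl (J)
  [9:0] imm=1022 (s10→-2) = $-2
  target = base 0x6e8a + off 0x02 + 2 + imm -2 = 0x6e8c

0x6e8c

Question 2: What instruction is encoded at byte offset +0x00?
ldr dx, ax

off 0x00: read 33 00 as big → 0x3300
  opcode bits[15:10]=0xc: ldr/RR
  [9:8] rd=3 = dx
  [7:6] rs=0 = ax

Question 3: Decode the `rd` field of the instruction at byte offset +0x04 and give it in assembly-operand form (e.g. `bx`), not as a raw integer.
off 0x04: read 28 00 as big → 0x2800
  top 6b → 0xa → decr [R]
  rd: (w>>8)&0x3=0x0 → ax

ax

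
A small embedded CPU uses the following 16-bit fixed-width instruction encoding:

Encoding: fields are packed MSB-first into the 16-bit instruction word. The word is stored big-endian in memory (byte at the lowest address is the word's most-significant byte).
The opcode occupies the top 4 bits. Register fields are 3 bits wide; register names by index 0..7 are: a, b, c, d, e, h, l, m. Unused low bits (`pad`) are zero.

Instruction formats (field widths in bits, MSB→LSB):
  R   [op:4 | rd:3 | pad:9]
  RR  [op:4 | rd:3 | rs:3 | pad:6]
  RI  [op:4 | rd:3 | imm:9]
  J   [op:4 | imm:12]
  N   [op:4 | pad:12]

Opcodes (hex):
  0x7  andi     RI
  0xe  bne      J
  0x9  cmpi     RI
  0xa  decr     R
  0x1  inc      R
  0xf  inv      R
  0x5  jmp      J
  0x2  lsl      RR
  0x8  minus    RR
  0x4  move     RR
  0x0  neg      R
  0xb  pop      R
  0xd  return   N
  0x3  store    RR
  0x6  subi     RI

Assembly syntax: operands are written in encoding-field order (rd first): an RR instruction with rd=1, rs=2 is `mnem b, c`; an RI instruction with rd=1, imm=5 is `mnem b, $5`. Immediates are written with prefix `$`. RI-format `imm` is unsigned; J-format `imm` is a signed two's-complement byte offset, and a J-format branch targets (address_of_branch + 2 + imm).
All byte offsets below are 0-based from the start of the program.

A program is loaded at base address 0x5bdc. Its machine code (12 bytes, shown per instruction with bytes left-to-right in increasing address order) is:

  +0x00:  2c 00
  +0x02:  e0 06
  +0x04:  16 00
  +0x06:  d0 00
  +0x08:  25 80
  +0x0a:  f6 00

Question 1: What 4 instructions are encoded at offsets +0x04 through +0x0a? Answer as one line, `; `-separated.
[04] 16 00 → 0x1600
  opcode bits[15:12]=0x1: inc/R
  rd: (w>>9)&0x7=0x3 → d
[06] d0 00 → 0xd000
  opcode bits[15:12]=0xd: return/N
[08] 25 80 → 0x2580
  opcode bits[15:12]=0x2: lsl/RR
  rd: (w>>9)&0x7=0x2 → c
  rs: (w>>6)&0x7=0x6 → l
[0a] f6 00 → 0xf600
  opcode bits[15:12]=0xf: inv/R
  rd: (w>>9)&0x7=0x3 → d

inc d; return; lsl c, l; inv d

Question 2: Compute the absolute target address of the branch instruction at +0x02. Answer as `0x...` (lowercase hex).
0x5be6

off 0x02: read e0 06 as big → 0xe006
  top 4b → 0xe → bne [J]
  imm: (w>>0)&0xfff=0x6 → $6
  target = base 0x5bdc + off 0x02 + 2 + imm 6 = 0x5be6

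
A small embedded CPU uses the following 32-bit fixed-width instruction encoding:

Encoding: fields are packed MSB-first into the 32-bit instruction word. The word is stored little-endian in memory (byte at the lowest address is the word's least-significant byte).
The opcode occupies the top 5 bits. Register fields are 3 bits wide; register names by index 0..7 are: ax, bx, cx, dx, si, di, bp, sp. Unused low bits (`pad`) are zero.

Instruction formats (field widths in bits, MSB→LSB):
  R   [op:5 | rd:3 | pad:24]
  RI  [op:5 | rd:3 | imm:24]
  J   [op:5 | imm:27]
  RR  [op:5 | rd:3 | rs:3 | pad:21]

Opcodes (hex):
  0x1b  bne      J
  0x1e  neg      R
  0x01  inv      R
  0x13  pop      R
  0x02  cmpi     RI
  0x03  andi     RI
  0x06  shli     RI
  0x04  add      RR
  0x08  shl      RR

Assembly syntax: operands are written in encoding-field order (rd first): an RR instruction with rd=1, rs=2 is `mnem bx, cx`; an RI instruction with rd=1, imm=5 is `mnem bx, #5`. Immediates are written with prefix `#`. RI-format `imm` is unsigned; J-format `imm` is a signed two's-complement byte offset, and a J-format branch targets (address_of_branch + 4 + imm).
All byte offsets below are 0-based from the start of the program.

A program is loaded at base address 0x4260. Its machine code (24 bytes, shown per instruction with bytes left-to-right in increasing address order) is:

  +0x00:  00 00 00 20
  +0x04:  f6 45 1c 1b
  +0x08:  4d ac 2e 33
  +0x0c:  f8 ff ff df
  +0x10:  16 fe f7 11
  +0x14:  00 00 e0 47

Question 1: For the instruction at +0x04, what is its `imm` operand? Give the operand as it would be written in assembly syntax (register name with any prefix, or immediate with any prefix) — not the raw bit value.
#1852918

[04] f6 45 1c 1b → 0x1b1c45f6
  opcode bits[31:27]=0x3: andi/RI
  [26:24] rd=3 = dx
  [23:0] imm=1852918 = #1852918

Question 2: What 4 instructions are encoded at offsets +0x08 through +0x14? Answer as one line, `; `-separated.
+0x08: 4d ac 2e 33 ⇒ word 0x332eac4d (little)
  top 5b → 0x6 → shli [RI]
  rd: (w>>24)&0x7=0x3 → dx
  imm: (w>>0)&0xffffff=0x2eac4d → #3058765
+0x0c: f8 ff ff df ⇒ word 0xdffffff8 (little)
  top 5b → 0x1b → bne [J]
  imm: (w>>0)&0x7ffffff=0x7fffff8 (s27→-8) → #-8
+0x10: 16 fe f7 11 ⇒ word 0x11f7fe16 (little)
  top 5b → 0x2 → cmpi [RI]
  rd: (w>>24)&0x7=0x1 → bx
  imm: (w>>0)&0xffffff=0xf7fe16 → #16252438
+0x14: 00 00 e0 47 ⇒ word 0x47e00000 (little)
  top 5b → 0x8 → shl [RR]
  rd: (w>>24)&0x7=0x7 → sp
  rs: (w>>21)&0x7=0x7 → sp

shli dx, #3058765; bne #-8; cmpi bx, #16252438; shl sp, sp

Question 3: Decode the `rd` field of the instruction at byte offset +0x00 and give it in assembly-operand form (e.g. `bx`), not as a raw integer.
ax

[00] 00 00 00 20 → 0x20000000
  opcode bits[31:27]=0x4: add/RR
  rd: (w>>24)&0x7=0x0 → ax
  rs: (w>>21)&0x7=0x0 → ax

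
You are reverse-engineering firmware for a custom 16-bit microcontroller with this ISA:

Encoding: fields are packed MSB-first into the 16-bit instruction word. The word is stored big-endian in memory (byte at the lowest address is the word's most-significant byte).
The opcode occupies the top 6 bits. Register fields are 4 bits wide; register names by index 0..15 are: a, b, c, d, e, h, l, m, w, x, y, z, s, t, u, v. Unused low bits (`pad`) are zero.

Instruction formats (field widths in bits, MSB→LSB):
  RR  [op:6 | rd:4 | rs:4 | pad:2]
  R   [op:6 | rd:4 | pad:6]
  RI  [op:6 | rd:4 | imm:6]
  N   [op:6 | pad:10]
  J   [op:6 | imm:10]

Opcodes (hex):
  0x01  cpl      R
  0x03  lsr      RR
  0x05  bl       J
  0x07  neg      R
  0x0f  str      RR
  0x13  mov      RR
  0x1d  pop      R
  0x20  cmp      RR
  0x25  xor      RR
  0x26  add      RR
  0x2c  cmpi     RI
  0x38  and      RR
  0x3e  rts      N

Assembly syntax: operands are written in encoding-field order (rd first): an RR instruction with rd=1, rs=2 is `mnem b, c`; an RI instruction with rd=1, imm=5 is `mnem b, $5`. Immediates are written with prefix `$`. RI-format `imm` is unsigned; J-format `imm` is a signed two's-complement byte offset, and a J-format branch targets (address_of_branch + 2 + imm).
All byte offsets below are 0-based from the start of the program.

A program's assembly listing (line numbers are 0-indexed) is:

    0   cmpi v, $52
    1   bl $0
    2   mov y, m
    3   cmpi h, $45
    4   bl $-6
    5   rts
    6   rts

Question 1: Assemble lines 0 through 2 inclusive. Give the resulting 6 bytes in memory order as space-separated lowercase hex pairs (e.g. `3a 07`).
b3 f4 14 00 4e 9c

line 0 (cmpi): pack op=0x2c:6|rd=15:4|imm=52:6 = 0xb3f4; big→ b3 f4
line 1 (bl): pack op=0x5:6|imm=0:10 = 0x1400; big→ 14 00
line 2 (mov): pack op=0x13:6|rd=10:4|rs=7:4|pad=0:2 = 0x4e9c; big→ 4e 9c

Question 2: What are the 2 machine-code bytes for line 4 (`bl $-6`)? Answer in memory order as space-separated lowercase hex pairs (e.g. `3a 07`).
17 fa

4. bl fields op=0x5:6|imm=-6:10 → word 17fah → 17 fa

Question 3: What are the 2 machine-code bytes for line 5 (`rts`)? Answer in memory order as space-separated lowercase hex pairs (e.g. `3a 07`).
L5: rts op=0x3e:6|pad=0:10 ⇒ 0xf800 ⇒ big f8 00

f8 00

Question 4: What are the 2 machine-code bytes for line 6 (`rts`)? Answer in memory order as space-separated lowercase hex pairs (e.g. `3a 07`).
line 6 (rts): pack op=0x3e:6|pad=0:10 = 0xf800; big→ f8 00

f8 00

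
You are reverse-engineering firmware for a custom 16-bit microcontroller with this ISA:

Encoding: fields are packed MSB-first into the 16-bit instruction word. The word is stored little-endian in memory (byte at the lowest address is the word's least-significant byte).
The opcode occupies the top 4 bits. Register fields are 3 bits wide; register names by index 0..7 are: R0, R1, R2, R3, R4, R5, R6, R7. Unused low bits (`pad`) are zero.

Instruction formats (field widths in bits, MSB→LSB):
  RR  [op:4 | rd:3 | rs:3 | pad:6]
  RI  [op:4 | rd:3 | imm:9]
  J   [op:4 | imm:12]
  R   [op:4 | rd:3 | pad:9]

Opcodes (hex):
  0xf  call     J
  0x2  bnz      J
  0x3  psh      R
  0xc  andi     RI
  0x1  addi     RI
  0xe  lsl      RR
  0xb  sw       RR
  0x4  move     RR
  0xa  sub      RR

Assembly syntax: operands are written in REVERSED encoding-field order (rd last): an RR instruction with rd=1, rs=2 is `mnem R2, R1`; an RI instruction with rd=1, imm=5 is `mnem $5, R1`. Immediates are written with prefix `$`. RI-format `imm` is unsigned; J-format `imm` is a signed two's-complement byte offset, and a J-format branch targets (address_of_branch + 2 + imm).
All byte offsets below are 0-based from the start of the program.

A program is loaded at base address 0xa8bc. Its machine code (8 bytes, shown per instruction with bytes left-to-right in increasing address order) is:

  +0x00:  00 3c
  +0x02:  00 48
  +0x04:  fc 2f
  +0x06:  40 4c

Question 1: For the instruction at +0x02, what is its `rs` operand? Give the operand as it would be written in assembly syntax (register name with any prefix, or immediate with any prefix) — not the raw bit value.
R0

[02] 00 48 → 0x4800
  top 4b → 0x4 → move [RR]
  rd@[11:9]=0x4 ⇒ R4
  rs@[8:6]=0x0 ⇒ R0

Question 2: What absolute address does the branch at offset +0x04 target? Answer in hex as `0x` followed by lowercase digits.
0xa8be

off 0x04: read fc 2f as little → 0x2ffc
  top 4b → 0x2 → bnz [J]
  imm@[11:0]=0xffc (s12→-4) ⇒ $-4
  target = base 0xa8bc + off 0x04 + 2 + imm -4 = 0xa8be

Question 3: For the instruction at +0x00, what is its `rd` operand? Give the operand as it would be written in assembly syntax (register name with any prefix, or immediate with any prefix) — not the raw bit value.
R6

off 0x00: read 00 3c as little → 0x3c00
  top 4b → 0x3 → psh [R]
  [11:9] rd=6 = R6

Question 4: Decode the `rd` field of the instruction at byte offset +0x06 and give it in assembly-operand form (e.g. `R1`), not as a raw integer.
@+06  little-endian(40 4c) = 0x4c40
  op=0x4c40>>12=0x4 ⇒ move (RR)
  rd@[11:9]=0x6 ⇒ R6
  rs@[8:6]=0x1 ⇒ R1

R6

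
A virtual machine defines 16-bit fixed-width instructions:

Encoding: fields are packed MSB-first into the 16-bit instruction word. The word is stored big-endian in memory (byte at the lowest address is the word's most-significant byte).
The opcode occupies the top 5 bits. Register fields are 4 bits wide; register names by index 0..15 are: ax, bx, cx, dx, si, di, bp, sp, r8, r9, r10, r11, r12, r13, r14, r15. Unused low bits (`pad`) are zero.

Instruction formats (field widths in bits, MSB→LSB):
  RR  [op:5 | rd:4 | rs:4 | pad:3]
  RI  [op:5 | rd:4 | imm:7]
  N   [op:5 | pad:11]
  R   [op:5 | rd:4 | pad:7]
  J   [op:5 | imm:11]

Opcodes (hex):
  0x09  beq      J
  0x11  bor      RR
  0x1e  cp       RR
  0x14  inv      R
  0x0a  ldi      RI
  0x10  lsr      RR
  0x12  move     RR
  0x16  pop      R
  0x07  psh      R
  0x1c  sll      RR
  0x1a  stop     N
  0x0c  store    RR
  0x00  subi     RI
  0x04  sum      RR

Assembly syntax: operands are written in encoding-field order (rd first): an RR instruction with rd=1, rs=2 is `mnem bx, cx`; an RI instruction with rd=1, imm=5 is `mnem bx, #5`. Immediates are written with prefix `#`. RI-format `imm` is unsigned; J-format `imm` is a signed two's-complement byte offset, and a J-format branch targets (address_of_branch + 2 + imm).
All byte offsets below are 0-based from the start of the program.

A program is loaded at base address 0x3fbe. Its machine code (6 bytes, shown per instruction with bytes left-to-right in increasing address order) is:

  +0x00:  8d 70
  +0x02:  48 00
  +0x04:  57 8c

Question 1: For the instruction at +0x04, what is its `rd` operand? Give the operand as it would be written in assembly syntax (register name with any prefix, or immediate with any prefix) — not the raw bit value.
r15

@+04  big-endian(57 8c) = 0x578c
  top 5b → 0xa → ldi [RI]
  [10:7] rd=15 = r15
  [6:0] imm=12 = #12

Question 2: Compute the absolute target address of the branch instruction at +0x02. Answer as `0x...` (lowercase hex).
+0x02: 48 00 ⇒ word 0x4800 (big)
  top 5b → 0x9 → beq [J]
  imm@[10:0]=0x0 ⇒ #0
  target = base 0x3fbe + off 0x02 + 2 + imm 0 = 0x3fc2

0x3fc2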